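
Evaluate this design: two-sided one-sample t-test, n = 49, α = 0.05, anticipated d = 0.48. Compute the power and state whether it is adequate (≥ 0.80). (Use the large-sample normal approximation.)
Power ≈ 0.92; the study is adequately powered (power ≥ 0.80)

Power calculation (one-sample t-test, normal approximation):
z_β = d · √n - z_{α/2}
z_β = 0.48 · √49 - 1.960
z_β = 0.48 · 7.000 - 1.960
z_β = 1.400

Power = Φ(z_β) = Φ(1.400) ≈ 0.919

Effect size d = 0.48 is small by Cohen's convention (0.2/0.5/0.8).

Threshold: power ≥ 0.80 is conventionally adequate.
Power ≈ 0.92 → the study is adequately powered (power ≥ 0.80).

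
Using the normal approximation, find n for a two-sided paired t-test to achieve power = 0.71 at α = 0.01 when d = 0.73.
n = 19 pairs

Sample size formula (paired t-test, normal approximation):
n = ((z_{α/2} + z_β) / d)²

z_{α/2} = 2.576 (for α = 0.01, two-sided)
z_β = 0.553 (for power = 0.71)
d = 0.73

n = ((2.576 + 0.553) / 0.73)²
n = (4.286)²
n ≈ 18.37
Round up to the next whole number: n = 19 pairs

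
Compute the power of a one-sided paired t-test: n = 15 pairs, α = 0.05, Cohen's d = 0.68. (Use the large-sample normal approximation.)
Power ≈ 0.84

Power calculation (paired t-test, normal approximation):
z_β = d · √n - z_α
z_β = 0.68 · √15 - 1.645
z_β = 0.68 · 3.873 - 1.645
z_β = 0.989

Power = Φ(z_β) = Φ(0.989) ≈ 0.839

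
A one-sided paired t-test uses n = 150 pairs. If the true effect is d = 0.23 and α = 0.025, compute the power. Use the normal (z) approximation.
Power ≈ 0.80

Power calculation (paired t-test, normal approximation):
z_β = d · √n - z_α
z_β = 0.23 · √150 - 1.960
z_β = 0.23 · 12.247 - 1.960
z_β = 0.857

Power = Φ(z_β) = Φ(0.857) ≈ 0.804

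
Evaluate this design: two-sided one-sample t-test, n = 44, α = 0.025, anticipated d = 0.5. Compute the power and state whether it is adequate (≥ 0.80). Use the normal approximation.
Power ≈ 0.86; the study is adequately powered (power ≥ 0.80)

Power calculation (one-sample t-test, normal approximation):
z_β = d · √n - z_{α/2}
z_β = 0.5 · √44 - 2.241
z_β = 0.5 · 6.633 - 2.241
z_β = 1.075

Power = Φ(z_β) = Φ(1.075) ≈ 0.859

Effect size d = 0.5 is medium by Cohen's convention (0.2/0.5/0.8).

Threshold: power ≥ 0.80 is conventionally adequate.
Power ≈ 0.86 → the study is adequately powered (power ≥ 0.80).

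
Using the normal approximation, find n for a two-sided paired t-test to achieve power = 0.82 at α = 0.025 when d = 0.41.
n = 60 pairs

Sample size formula (paired t-test, normal approximation):
n = ((z_{α/2} + z_β) / d)²

z_{α/2} = 2.241 (for α = 0.025, two-sided)
z_β = 0.915 (for power = 0.82)
d = 0.41

n = ((2.241 + 0.915) / 0.41)²
n = (7.698)²
n ≈ 59.26
Round up to the next whole number: n = 60 pairs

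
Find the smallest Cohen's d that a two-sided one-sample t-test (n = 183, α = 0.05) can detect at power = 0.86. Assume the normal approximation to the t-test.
d ≈ 0.22

Minimum detectable effect (one-sample t-test, normal approximation):
d = (z_{α/2} + z_β) / √n
d = (1.960 + 1.080) / √183
d = 3.040 / 13.528
d ≈ 0.22

By Cohen's convention (0.2 small / 0.5 medium / 0.8 large): small effect.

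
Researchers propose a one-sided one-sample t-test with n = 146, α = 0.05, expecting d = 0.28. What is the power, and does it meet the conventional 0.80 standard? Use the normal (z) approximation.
Power ≈ 0.96; the study is adequately powered (power ≥ 0.80)

Power calculation (one-sample t-test, normal approximation):
z_β = d · √n - z_α
z_β = 0.28 · √146 - 1.645
z_β = 0.28 · 12.083 - 1.645
z_β = 1.738

Power = Φ(z_β) = Φ(1.738) ≈ 0.959

Effect size d = 0.28 is small by Cohen's convention (0.2/0.5/0.8).

Threshold: power ≥ 0.80 is conventionally adequate.
Power ≈ 0.96 → the study is adequately powered (power ≥ 0.80).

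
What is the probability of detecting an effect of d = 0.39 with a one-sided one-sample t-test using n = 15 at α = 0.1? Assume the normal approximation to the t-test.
Power ≈ 0.59

Power calculation (one-sample t-test, normal approximation):
z_β = d · √n - z_α
z_β = 0.39 · √15 - 1.282
z_β = 0.39 · 3.873 - 1.282
z_β = 0.229

Power = Φ(z_β) = Φ(0.229) ≈ 0.591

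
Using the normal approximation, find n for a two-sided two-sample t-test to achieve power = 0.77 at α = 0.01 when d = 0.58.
n = 66 per group

Sample size formula (two-sample t-test, normal approximation):
n = 2 · ((z_{α/2} + z_β) / d)²

z_{α/2} = 2.576 (for α = 0.01, two-sided)
z_β = 0.739 (for power = 0.77)
d = 0.58

n = 2 · ((2.576 + 0.739) / 0.58)²
n = 2 · (5.716)²
n ≈ 65.35
Round up to the next whole number: n = 66 per group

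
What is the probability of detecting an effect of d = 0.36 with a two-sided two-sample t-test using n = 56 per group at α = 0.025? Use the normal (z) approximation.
Power ≈ 0.37

Power calculation (two-sample t-test, normal approximation):
z_β = d · √(n/2) - z_{α/2}
z_β = 0.36 · √(56/2) - 2.241
z_β = 0.36 · 5.292 - 2.241
z_β = -0.336

Power = Φ(z_β) = Φ(-0.336) ≈ 0.368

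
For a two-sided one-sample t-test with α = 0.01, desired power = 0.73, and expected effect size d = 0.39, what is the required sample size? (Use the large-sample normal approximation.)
n = 67

Sample size formula (one-sample t-test, normal approximation):
n = ((z_{α/2} + z_β) / d)²

z_{α/2} = 2.576 (for α = 0.01, two-sided)
z_β = 0.613 (for power = 0.73)
d = 0.39

n = ((2.576 + 0.613) / 0.39)²
n = (8.177)²
n ≈ 66.86
Round up to the next whole number: n = 67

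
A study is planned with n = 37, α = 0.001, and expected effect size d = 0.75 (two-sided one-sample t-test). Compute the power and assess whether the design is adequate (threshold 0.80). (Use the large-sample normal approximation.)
Power ≈ 0.90; the study is adequately powered (power ≥ 0.80)

Power calculation (one-sample t-test, normal approximation):
z_β = d · √n - z_{α/2}
z_β = 0.75 · √37 - 3.291
z_β = 0.75 · 6.083 - 3.291
z_β = 1.272

Power = Φ(z_β) = Φ(1.272) ≈ 0.898

Effect size d = 0.75 is medium by Cohen's convention (0.2/0.5/0.8).

Threshold: power ≥ 0.80 is conventionally adequate.
Power ≈ 0.90 → the study is adequately powered (power ≥ 0.80).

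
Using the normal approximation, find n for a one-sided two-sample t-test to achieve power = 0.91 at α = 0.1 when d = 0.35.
n = 113 per group

Sample size formula (two-sample t-test, normal approximation):
n = 2 · ((z_α + z_β) / d)²

z_α = 1.282 (for α = 0.1, one-sided)
z_β = 1.341 (for power = 0.91)
d = 0.35

n = 2 · ((1.282 + 1.341) / 0.35)²
n = 2 · (7.494)²
n ≈ 112.32
Round up to the next whole number: n = 113 per group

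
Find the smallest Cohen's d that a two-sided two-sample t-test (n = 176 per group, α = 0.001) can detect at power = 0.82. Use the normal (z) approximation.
d ≈ 0.45

Minimum detectable effect (two-sample t-test, normal approximation):
d = (z_{α/2} + z_β) / √(n/2)
d = (3.291 + 0.915) / √(176/2)
d = 4.206 / 9.381
d ≈ 0.45

By Cohen's convention (0.2 small / 0.5 medium / 0.8 large): small effect.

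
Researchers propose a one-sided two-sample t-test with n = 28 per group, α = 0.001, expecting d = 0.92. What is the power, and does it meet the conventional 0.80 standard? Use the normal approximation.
Power ≈ 0.64; the study is underpowered (power < 0.80)

Power calculation (two-sample t-test, normal approximation):
z_β = d · √(n/2) - z_α
z_β = 0.92 · √(28/2) - 3.090
z_β = 0.92 · 3.742 - 3.090
z_β = 0.352

Power = Φ(z_β) = Φ(0.352) ≈ 0.638

Effect size d = 0.92 is large by Cohen's convention (0.2/0.5/0.8).

Threshold: power ≥ 0.80 is conventionally adequate.
Power ≈ 0.64 → the study is underpowered (power < 0.80).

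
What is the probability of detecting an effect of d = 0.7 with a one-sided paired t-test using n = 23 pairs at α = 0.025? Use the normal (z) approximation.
Power ≈ 0.92

Power calculation (paired t-test, normal approximation):
z_β = d · √n - z_α
z_β = 0.7 · √23 - 1.960
z_β = 0.7 · 4.796 - 1.960
z_β = 1.397

Power = Φ(z_β) = Φ(1.397) ≈ 0.919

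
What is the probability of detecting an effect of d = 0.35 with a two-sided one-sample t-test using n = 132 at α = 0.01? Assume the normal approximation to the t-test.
Power ≈ 0.93

Power calculation (one-sample t-test, normal approximation):
z_β = d · √n - z_{α/2}
z_β = 0.35 · √132 - 2.576
z_β = 0.35 · 11.489 - 2.576
z_β = 1.445

Power = Φ(z_β) = Φ(1.445) ≈ 0.926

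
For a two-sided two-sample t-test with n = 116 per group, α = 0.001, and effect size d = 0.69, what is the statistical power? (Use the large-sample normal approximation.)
Power ≈ 0.98

Power calculation (two-sample t-test, normal approximation):
z_β = d · √(n/2) - z_{α/2}
z_β = 0.69 · √(116/2) - 3.291
z_β = 0.69 · 7.616 - 3.291
z_β = 1.964

Power = Φ(z_β) = Φ(1.964) ≈ 0.975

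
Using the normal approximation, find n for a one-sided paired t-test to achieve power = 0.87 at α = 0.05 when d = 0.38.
n = 54 pairs

Sample size formula (paired t-test, normal approximation):
n = ((z_α + z_β) / d)²

z_α = 1.645 (for α = 0.05, one-sided)
z_β = 1.126 (for power = 0.87)
d = 0.38

n = ((1.645 + 1.126) / 0.38)²
n = (7.292)²
n ≈ 53.17
Round up to the next whole number: n = 54 pairs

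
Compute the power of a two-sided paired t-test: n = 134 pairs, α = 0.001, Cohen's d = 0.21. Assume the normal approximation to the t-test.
Power ≈ 0.20

Power calculation (paired t-test, normal approximation):
z_β = d · √n - z_{α/2}
z_β = 0.21 · √134 - 3.291
z_β = 0.21 · 11.576 - 3.291
z_β = -0.860

Power = Φ(z_β) = Φ(-0.860) ≈ 0.195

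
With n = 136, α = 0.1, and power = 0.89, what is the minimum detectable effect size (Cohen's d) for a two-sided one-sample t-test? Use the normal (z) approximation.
d ≈ 0.25

Minimum detectable effect (one-sample t-test, normal approximation):
d = (z_{α/2} + z_β) / √n
d = (1.645 + 1.227) / √136
d = 2.871 / 11.662
d ≈ 0.25

By Cohen's convention (0.2 small / 0.5 medium / 0.8 large): small effect.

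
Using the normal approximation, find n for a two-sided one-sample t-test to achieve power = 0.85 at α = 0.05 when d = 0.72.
n = 18

Sample size formula (one-sample t-test, normal approximation):
n = ((z_{α/2} + z_β) / d)²

z_{α/2} = 1.960 (for α = 0.05, two-sided)
z_β = 1.036 (for power = 0.85)
d = 0.72

n = ((1.960 + 1.036) / 0.72)²
n = (4.161)²
n ≈ 17.31
Round up to the next whole number: n = 18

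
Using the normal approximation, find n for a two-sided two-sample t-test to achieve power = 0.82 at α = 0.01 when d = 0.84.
n = 35 per group

Sample size formula (two-sample t-test, normal approximation):
n = 2 · ((z_{α/2} + z_β) / d)²

z_{α/2} = 2.576 (for α = 0.01, two-sided)
z_β = 0.915 (for power = 0.82)
d = 0.84

n = 2 · ((2.576 + 0.915) / 0.84)²
n = 2 · (4.156)²
n ≈ 34.54
Round up to the next whole number: n = 35 per group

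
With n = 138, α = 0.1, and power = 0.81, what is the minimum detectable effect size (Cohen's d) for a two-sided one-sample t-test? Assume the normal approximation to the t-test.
d ≈ 0.21

Minimum detectable effect (one-sample t-test, normal approximation):
d = (z_{α/2} + z_β) / √n
d = (1.645 + 0.878) / √138
d = 2.523 / 11.747
d ≈ 0.21

By Cohen's convention (0.2 small / 0.5 medium / 0.8 large): small effect.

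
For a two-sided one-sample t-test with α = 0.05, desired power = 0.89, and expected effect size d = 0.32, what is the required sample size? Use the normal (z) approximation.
n = 100

Sample size formula (one-sample t-test, normal approximation):
n = ((z_{α/2} + z_β) / d)²

z_{α/2} = 1.960 (for α = 0.05, two-sided)
z_β = 1.227 (for power = 0.89)
d = 0.32

n = ((1.960 + 1.227) / 0.32)²
n = (9.959)²
n ≈ 99.18
Round up to the next whole number: n = 100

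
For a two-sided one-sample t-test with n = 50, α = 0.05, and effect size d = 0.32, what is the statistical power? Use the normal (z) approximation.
Power ≈ 0.62

Power calculation (one-sample t-test, normal approximation):
z_β = d · √n - z_{α/2}
z_β = 0.32 · √50 - 1.960
z_β = 0.32 · 7.071 - 1.960
z_β = 0.303

Power = Φ(z_β) = Φ(0.303) ≈ 0.619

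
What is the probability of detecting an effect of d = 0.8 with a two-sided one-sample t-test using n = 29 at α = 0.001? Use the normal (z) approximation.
Power ≈ 0.85

Power calculation (one-sample t-test, normal approximation):
z_β = d · √n - z_{α/2}
z_β = 0.8 · √29 - 3.291
z_β = 0.8 · 5.385 - 3.291
z_β = 1.018

Power = Φ(z_β) = Φ(1.018) ≈ 0.846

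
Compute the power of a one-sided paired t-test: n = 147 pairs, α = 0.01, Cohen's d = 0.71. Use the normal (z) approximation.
Power ≈ 1.00

Power calculation (paired t-test, normal approximation):
z_β = d · √n - z_α
z_β = 0.71 · √147 - 2.326
z_β = 0.71 · 12.124 - 2.326
z_β = 6.282

Power = Φ(z_β) = Φ(6.282) ≈ 1.000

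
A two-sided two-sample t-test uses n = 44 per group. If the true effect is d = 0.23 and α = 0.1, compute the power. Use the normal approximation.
Power ≈ 0.29

Power calculation (two-sample t-test, normal approximation):
z_β = d · √(n/2) - z_{α/2}
z_β = 0.23 · √(44/2) - 1.645
z_β = 0.23 · 4.690 - 1.645
z_β = -0.566

Power = Φ(z_β) = Φ(-0.566) ≈ 0.286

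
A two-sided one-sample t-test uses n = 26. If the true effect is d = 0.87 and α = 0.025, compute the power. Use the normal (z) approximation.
Power ≈ 0.99

Power calculation (one-sample t-test, normal approximation):
z_β = d · √n - z_{α/2}
z_β = 0.87 · √26 - 2.241
z_β = 0.87 · 5.099 - 2.241
z_β = 2.195

Power = Φ(z_β) = Φ(2.195) ≈ 0.986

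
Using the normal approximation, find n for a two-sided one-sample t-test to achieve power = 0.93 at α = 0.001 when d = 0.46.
n = 108

Sample size formula (one-sample t-test, normal approximation):
n = ((z_{α/2} + z_β) / d)²

z_{α/2} = 3.291 (for α = 0.001, two-sided)
z_β = 1.476 (for power = 0.93)
d = 0.46

n = ((3.291 + 1.476) / 0.46)²
n = (10.363)²
n ≈ 107.39
Round up to the next whole number: n = 108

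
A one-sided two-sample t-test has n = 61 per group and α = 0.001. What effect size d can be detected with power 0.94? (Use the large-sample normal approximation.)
d ≈ 0.84

Minimum detectable effect (two-sample t-test, normal approximation):
d = (z_α + z_β) / √(n/2)
d = (3.090 + 1.555) / √(61/2)
d = 4.645 / 5.523
d ≈ 0.84

By Cohen's convention (0.2 small / 0.5 medium / 0.8 large): large effect.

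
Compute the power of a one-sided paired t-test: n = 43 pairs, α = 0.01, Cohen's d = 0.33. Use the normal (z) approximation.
Power ≈ 0.44

Power calculation (paired t-test, normal approximation):
z_β = d · √n - z_α
z_β = 0.33 · √43 - 2.326
z_β = 0.33 · 6.557 - 2.326
z_β = -0.162

Power = Φ(z_β) = Φ(-0.162) ≈ 0.435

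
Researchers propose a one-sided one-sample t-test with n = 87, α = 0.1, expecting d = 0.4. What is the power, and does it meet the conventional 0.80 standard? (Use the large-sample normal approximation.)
Power ≈ 0.99; the study is adequately powered (power ≥ 0.80)

Power calculation (one-sample t-test, normal approximation):
z_β = d · √n - z_α
z_β = 0.4 · √87 - 1.282
z_β = 0.4 · 9.327 - 1.282
z_β = 2.449

Power = Φ(z_β) = Φ(2.449) ≈ 0.993

Effect size d = 0.4 is small by Cohen's convention (0.2/0.5/0.8).

Threshold: power ≥ 0.80 is conventionally adequate.
Power ≈ 0.99 → the study is adequately powered (power ≥ 0.80).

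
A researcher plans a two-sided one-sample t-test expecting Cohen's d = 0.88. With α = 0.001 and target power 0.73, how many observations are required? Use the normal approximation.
n = 20

Sample size formula (one-sample t-test, normal approximation):
n = ((z_{α/2} + z_β) / d)²

z_{α/2} = 3.291 (for α = 0.001, two-sided)
z_β = 0.613 (for power = 0.73)
d = 0.88

n = ((3.291 + 0.613) / 0.88)²
n = (4.436)²
n ≈ 19.68
Round up to the next whole number: n = 20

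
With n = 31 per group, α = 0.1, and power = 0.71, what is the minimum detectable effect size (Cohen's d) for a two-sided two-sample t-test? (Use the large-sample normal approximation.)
d ≈ 0.56

Minimum detectable effect (two-sample t-test, normal approximation):
d = (z_{α/2} + z_β) / √(n/2)
d = (1.645 + 0.553) / √(31/2)
d = 2.198 / 3.937
d ≈ 0.56

By Cohen's convention (0.2 small / 0.5 medium / 0.8 large): medium effect.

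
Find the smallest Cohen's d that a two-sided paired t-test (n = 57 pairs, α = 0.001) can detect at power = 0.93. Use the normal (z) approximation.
d ≈ 0.63

Minimum detectable effect (paired t-test, normal approximation):
d = (z_{α/2} + z_β) / √n
d = (3.291 + 1.476) / √57
d = 4.766 / 7.550
d ≈ 0.63

By Cohen's convention (0.2 small / 0.5 medium / 0.8 large): medium effect.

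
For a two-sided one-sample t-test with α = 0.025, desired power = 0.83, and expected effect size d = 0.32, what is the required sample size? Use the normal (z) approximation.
n = 100

Sample size formula (one-sample t-test, normal approximation):
n = ((z_{α/2} + z_β) / d)²

z_{α/2} = 2.241 (for α = 0.025, two-sided)
z_β = 0.954 (for power = 0.83)
d = 0.32

n = ((2.241 + 0.954) / 0.32)²
n = (9.984)²
n ≈ 99.68
Round up to the next whole number: n = 100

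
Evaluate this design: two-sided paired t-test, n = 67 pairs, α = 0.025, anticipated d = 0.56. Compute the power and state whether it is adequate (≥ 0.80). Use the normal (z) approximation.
Power ≈ 0.99; the study is adequately powered (power ≥ 0.80)

Power calculation (paired t-test, normal approximation):
z_β = d · √n - z_{α/2}
z_β = 0.56 · √67 - 2.241
z_β = 0.56 · 8.185 - 2.241
z_β = 2.342

Power = Φ(z_β) = Φ(2.342) ≈ 0.990

Effect size d = 0.56 is medium by Cohen's convention (0.2/0.5/0.8).

Threshold: power ≥ 0.80 is conventionally adequate.
Power ≈ 0.99 → the study is adequately powered (power ≥ 0.80).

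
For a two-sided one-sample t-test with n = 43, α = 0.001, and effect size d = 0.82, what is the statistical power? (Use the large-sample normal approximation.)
Power ≈ 0.98

Power calculation (one-sample t-test, normal approximation):
z_β = d · √n - z_{α/2}
z_β = 0.82 · √43 - 3.291
z_β = 0.82 · 6.557 - 3.291
z_β = 2.087

Power = Φ(z_β) = Φ(2.087) ≈ 0.982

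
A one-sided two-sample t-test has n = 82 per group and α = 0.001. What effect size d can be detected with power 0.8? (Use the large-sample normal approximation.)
d ≈ 0.61

Minimum detectable effect (two-sample t-test, normal approximation):
d = (z_α + z_β) / √(n/2)
d = (3.090 + 0.842) / √(82/2)
d = 3.932 / 6.403
d ≈ 0.61

By Cohen's convention (0.2 small / 0.5 medium / 0.8 large): medium effect.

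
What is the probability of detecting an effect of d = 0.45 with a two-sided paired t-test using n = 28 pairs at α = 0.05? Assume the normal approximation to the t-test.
Power ≈ 0.66

Power calculation (paired t-test, normal approximation):
z_β = d · √n - z_{α/2}
z_β = 0.45 · √28 - 1.960
z_β = 0.45 · 5.292 - 1.960
z_β = 0.421

Power = Φ(z_β) = Φ(0.421) ≈ 0.663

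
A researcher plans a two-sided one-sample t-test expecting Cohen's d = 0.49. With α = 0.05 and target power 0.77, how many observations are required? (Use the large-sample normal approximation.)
n = 31

Sample size formula (one-sample t-test, normal approximation):
n = ((z_{α/2} + z_β) / d)²

z_{α/2} = 1.960 (for α = 0.05, two-sided)
z_β = 0.739 (for power = 0.77)
d = 0.49

n = ((1.960 + 0.739) / 0.49)²
n = (5.508)²
n ≈ 30.34
Round up to the next whole number: n = 31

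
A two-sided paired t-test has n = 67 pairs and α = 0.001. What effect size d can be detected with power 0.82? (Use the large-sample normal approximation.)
d ≈ 0.51

Minimum detectable effect (paired t-test, normal approximation):
d = (z_{α/2} + z_β) / √n
d = (3.291 + 0.915) / √67
d = 4.206 / 8.185
d ≈ 0.51

By Cohen's convention (0.2 small / 0.5 medium / 0.8 large): medium effect.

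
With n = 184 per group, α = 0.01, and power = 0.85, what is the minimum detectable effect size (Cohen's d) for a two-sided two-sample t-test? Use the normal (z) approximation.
d ≈ 0.38

Minimum detectable effect (two-sample t-test, normal approximation):
d = (z_{α/2} + z_β) / √(n/2)
d = (2.576 + 1.036) / √(184/2)
d = 3.612 / 9.592
d ≈ 0.38

By Cohen's convention (0.2 small / 0.5 medium / 0.8 large): small effect.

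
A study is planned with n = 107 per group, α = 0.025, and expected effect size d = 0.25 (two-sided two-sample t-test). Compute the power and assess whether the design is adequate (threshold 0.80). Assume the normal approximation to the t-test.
Power ≈ 0.34; the study is underpowered (power < 0.80)

Power calculation (two-sample t-test, normal approximation):
z_β = d · √(n/2) - z_{α/2}
z_β = 0.25 · √(107/2) - 2.241
z_β = 0.25 · 7.314 - 2.241
z_β = -0.413

Power = Φ(z_β) = Φ(-0.413) ≈ 0.340

Effect size d = 0.25 is small by Cohen's convention (0.2/0.5/0.8).

Threshold: power ≥ 0.80 is conventionally adequate.
Power ≈ 0.34 → the study is underpowered (power < 0.80).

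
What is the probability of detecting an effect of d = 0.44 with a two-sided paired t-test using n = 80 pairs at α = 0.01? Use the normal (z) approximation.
Power ≈ 0.91

Power calculation (paired t-test, normal approximation):
z_β = d · √n - z_{α/2}
z_β = 0.44 · √80 - 2.576
z_β = 0.44 · 8.944 - 2.576
z_β = 1.360

Power = Φ(z_β) = Φ(1.360) ≈ 0.913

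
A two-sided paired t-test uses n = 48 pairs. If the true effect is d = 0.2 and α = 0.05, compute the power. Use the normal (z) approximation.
Power ≈ 0.28

Power calculation (paired t-test, normal approximation):
z_β = d · √n - z_{α/2}
z_β = 0.2 · √48 - 1.960
z_β = 0.2 · 6.928 - 1.960
z_β = -0.574

Power = Φ(z_β) = Φ(-0.574) ≈ 0.283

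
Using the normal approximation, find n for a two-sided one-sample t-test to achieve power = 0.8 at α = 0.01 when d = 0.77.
n = 20

Sample size formula (one-sample t-test, normal approximation):
n = ((z_{α/2} + z_β) / d)²

z_{α/2} = 2.576 (for α = 0.01, two-sided)
z_β = 0.842 (for power = 0.8)
d = 0.77

n = ((2.576 + 0.842) / 0.77)²
n = (4.439)²
n ≈ 19.70
Round up to the next whole number: n = 20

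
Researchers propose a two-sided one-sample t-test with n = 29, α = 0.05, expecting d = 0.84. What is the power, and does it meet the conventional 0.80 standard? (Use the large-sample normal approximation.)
Power ≈ 0.99; the study is adequately powered (power ≥ 0.80)

Power calculation (one-sample t-test, normal approximation):
z_β = d · √n - z_{α/2}
z_β = 0.84 · √29 - 1.960
z_β = 0.84 · 5.385 - 1.960
z_β = 2.564

Power = Φ(z_β) = Φ(2.564) ≈ 0.995

Effect size d = 0.84 is large by Cohen's convention (0.2/0.5/0.8).

Threshold: power ≥ 0.80 is conventionally adequate.
Power ≈ 0.99 → the study is adequately powered (power ≥ 0.80).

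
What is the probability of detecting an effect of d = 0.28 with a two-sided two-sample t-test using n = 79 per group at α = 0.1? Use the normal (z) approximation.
Power ≈ 0.55

Power calculation (two-sample t-test, normal approximation):
z_β = d · √(n/2) - z_{α/2}
z_β = 0.28 · √(79/2) - 1.645
z_β = 0.28 · 6.285 - 1.645
z_β = 0.115

Power = Φ(z_β) = Φ(0.115) ≈ 0.546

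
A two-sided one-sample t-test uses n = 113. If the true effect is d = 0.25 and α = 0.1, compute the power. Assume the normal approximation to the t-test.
Power ≈ 0.84

Power calculation (one-sample t-test, normal approximation):
z_β = d · √n - z_{α/2}
z_β = 0.25 · √113 - 1.645
z_β = 0.25 · 10.630 - 1.645
z_β = 1.013

Power = Φ(z_β) = Φ(1.013) ≈ 0.844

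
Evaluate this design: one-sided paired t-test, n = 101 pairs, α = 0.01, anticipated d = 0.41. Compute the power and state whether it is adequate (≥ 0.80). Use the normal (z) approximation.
Power ≈ 0.96; the study is adequately powered (power ≥ 0.80)

Power calculation (paired t-test, normal approximation):
z_β = d · √n - z_α
z_β = 0.41 · √101 - 2.326
z_β = 0.41 · 10.050 - 2.326
z_β = 1.794

Power = Φ(z_β) = Φ(1.794) ≈ 0.964

Effect size d = 0.41 is small by Cohen's convention (0.2/0.5/0.8).

Threshold: power ≥ 0.80 is conventionally adequate.
Power ≈ 0.96 → the study is adequately powered (power ≥ 0.80).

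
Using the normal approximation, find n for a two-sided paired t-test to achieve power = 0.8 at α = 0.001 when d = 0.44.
n = 89 pairs

Sample size formula (paired t-test, normal approximation):
n = ((z_{α/2} + z_β) / d)²

z_{α/2} = 3.291 (for α = 0.001, two-sided)
z_β = 0.842 (for power = 0.8)
d = 0.44

n = ((3.291 + 0.842) / 0.44)²
n = (9.393)²
n ≈ 88.23
Round up to the next whole number: n = 89 pairs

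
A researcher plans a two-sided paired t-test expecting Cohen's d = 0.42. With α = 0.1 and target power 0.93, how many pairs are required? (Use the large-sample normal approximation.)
n = 56 pairs

Sample size formula (paired t-test, normal approximation):
n = ((z_{α/2} + z_β) / d)²

z_{α/2} = 1.645 (for α = 0.1, two-sided)
z_β = 1.476 (for power = 0.93)
d = 0.42

n = ((1.645 + 1.476) / 0.42)²
n = (7.431)²
n ≈ 55.22
Round up to the next whole number: n = 56 pairs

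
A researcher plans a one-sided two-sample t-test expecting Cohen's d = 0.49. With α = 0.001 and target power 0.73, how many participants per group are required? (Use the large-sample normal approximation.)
n = 115 per group

Sample size formula (two-sample t-test, normal approximation):
n = 2 · ((z_α + z_β) / d)²

z_α = 3.090 (for α = 0.001, one-sided)
z_β = 0.613 (for power = 0.73)
d = 0.49

n = 2 · ((3.090 + 0.613) / 0.49)²
n = 2 · (7.557)²
n ≈ 114.22
Round up to the next whole number: n = 115 per group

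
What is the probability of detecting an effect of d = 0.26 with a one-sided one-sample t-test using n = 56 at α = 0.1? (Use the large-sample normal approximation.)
Power ≈ 0.75

Power calculation (one-sample t-test, normal approximation):
z_β = d · √n - z_α
z_β = 0.26 · √56 - 1.282
z_β = 0.26 · 7.483 - 1.282
z_β = 0.664

Power = Φ(z_β) = Φ(0.664) ≈ 0.747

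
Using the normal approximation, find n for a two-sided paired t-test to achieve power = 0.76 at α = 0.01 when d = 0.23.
n = 204 pairs

Sample size formula (paired t-test, normal approximation):
n = ((z_{α/2} + z_β) / d)²

z_{α/2} = 2.576 (for α = 0.01, two-sided)
z_β = 0.706 (for power = 0.76)
d = 0.23

n = ((2.576 + 0.706) / 0.23)²
n = (14.270)²
n ≈ 203.63
Round up to the next whole number: n = 204 pairs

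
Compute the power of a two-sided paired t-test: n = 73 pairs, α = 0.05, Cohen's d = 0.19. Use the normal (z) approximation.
Power ≈ 0.37

Power calculation (paired t-test, normal approximation):
z_β = d · √n - z_{α/2}
z_β = 0.19 · √73 - 1.960
z_β = 0.19 · 8.544 - 1.960
z_β = -0.337

Power = Φ(z_β) = Φ(-0.337) ≈ 0.368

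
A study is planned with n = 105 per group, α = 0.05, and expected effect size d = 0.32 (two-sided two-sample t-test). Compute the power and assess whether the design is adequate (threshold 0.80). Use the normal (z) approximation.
Power ≈ 0.64; the study is underpowered (power < 0.80)

Power calculation (two-sample t-test, normal approximation):
z_β = d · √(n/2) - z_{α/2}
z_β = 0.32 · √(105/2) - 1.960
z_β = 0.32 · 7.246 - 1.960
z_β = 0.359

Power = Φ(z_β) = Φ(0.359) ≈ 0.640

Effect size d = 0.32 is small by Cohen's convention (0.2/0.5/0.8).

Threshold: power ≥ 0.80 is conventionally adequate.
Power ≈ 0.64 → the study is underpowered (power < 0.80).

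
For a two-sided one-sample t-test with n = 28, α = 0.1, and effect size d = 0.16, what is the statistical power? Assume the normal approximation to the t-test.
Power ≈ 0.21

Power calculation (one-sample t-test, normal approximation):
z_β = d · √n - z_{α/2}
z_β = 0.16 · √28 - 1.645
z_β = 0.16 · 5.292 - 1.645
z_β = -0.798

Power = Φ(z_β) = Φ(-0.798) ≈ 0.212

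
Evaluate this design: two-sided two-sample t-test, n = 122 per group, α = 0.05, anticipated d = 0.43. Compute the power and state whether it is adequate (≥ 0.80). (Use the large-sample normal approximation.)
Power ≈ 0.92; the study is adequately powered (power ≥ 0.80)

Power calculation (two-sample t-test, normal approximation):
z_β = d · √(n/2) - z_{α/2}
z_β = 0.43 · √(122/2) - 1.960
z_β = 0.43 · 7.810 - 1.960
z_β = 1.398

Power = Φ(z_β) = Φ(1.398) ≈ 0.919

Effect size d = 0.43 is small by Cohen's convention (0.2/0.5/0.8).

Threshold: power ≥ 0.80 is conventionally adequate.
Power ≈ 0.92 → the study is adequately powered (power ≥ 0.80).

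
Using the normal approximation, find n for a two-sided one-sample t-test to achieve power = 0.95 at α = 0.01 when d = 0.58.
n = 53

Sample size formula (one-sample t-test, normal approximation):
n = ((z_{α/2} + z_β) / d)²

z_{α/2} = 2.576 (for α = 0.01, two-sided)
z_β = 1.645 (for power = 0.95)
d = 0.58

n = ((2.576 + 1.645) / 0.58)²
n = (7.278)²
n ≈ 52.97
Round up to the next whole number: n = 53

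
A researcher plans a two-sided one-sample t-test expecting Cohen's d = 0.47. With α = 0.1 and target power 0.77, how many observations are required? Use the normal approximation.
n = 26

Sample size formula (one-sample t-test, normal approximation):
n = ((z_{α/2} + z_β) / d)²

z_{α/2} = 1.645 (for α = 0.1, two-sided)
z_β = 0.739 (for power = 0.77)
d = 0.47

n = ((1.645 + 0.739) / 0.47)²
n = (5.072)²
n ≈ 25.73
Round up to the next whole number: n = 26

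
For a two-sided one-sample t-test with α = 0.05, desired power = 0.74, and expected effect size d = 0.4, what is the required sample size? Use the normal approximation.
n = 43

Sample size formula (one-sample t-test, normal approximation):
n = ((z_{α/2} + z_β) / d)²

z_{α/2} = 1.960 (for α = 0.05, two-sided)
z_β = 0.643 (for power = 0.74)
d = 0.4

n = ((1.960 + 0.643) / 0.4)²
n = (6.508)²
n ≈ 42.35
Round up to the next whole number: n = 43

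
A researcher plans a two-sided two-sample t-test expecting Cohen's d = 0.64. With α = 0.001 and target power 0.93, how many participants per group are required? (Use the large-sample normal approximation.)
n = 111 per group

Sample size formula (two-sample t-test, normal approximation):
n = 2 · ((z_{α/2} + z_β) / d)²

z_{α/2} = 3.291 (for α = 0.001, two-sided)
z_β = 1.476 (for power = 0.93)
d = 0.64

n = 2 · ((3.291 + 1.476) / 0.64)²
n = 2 · (7.448)²
n ≈ 110.95
Round up to the next whole number: n = 111 per group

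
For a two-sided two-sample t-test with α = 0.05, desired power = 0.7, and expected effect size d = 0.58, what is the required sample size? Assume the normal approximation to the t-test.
n = 37 per group

Sample size formula (two-sample t-test, normal approximation):
n = 2 · ((z_{α/2} + z_β) / d)²

z_{α/2} = 1.960 (for α = 0.05, two-sided)
z_β = 0.524 (for power = 0.7)
d = 0.58

n = 2 · ((1.960 + 0.524) / 0.58)²
n = 2 · (4.283)²
n ≈ 36.69
Round up to the next whole number: n = 37 per group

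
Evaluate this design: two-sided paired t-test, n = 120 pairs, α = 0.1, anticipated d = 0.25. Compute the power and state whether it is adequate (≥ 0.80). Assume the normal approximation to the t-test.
Power ≈ 0.86; the study is adequately powered (power ≥ 0.80)

Power calculation (paired t-test, normal approximation):
z_β = d · √n - z_{α/2}
z_β = 0.25 · √120 - 1.645
z_β = 0.25 · 10.954 - 1.645
z_β = 1.094

Power = Φ(z_β) = Φ(1.094) ≈ 0.863

Effect size d = 0.25 is small by Cohen's convention (0.2/0.5/0.8).

Threshold: power ≥ 0.80 is conventionally adequate.
Power ≈ 0.86 → the study is adequately powered (power ≥ 0.80).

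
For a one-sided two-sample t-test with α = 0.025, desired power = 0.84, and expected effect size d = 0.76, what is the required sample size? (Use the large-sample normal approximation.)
n = 31 per group

Sample size formula (two-sample t-test, normal approximation):
n = 2 · ((z_α + z_β) / d)²

z_α = 1.960 (for α = 0.025, one-sided)
z_β = 0.994 (for power = 0.84)
d = 0.76

n = 2 · ((1.960 + 0.994) / 0.76)²
n = 2 · (3.887)²
n ≈ 30.22
Round up to the next whole number: n = 31 per group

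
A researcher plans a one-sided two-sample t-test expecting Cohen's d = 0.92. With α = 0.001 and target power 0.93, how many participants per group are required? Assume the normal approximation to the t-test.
n = 50 per group

Sample size formula (two-sample t-test, normal approximation):
n = 2 · ((z_α + z_β) / d)²

z_α = 3.090 (for α = 0.001, one-sided)
z_β = 1.476 (for power = 0.93)
d = 0.92

n = 2 · ((3.090 + 1.476) / 0.92)²
n = 2 · (4.963)²
n ≈ 49.26
Round up to the next whole number: n = 50 per group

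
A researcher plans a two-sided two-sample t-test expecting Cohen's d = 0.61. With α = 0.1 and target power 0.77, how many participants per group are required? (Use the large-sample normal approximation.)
n = 31 per group

Sample size formula (two-sample t-test, normal approximation):
n = 2 · ((z_{α/2} + z_β) / d)²

z_{α/2} = 1.645 (for α = 0.1, two-sided)
z_β = 0.739 (for power = 0.77)
d = 0.61

n = 2 · ((1.645 + 0.739) / 0.61)²
n = 2 · (3.908)²
n ≈ 30.54
Round up to the next whole number: n = 31 per group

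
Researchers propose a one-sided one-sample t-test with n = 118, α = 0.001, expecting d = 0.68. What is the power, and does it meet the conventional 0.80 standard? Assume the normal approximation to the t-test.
Power ≈ 1.00; the study is adequately powered (power ≥ 0.80)

Power calculation (one-sample t-test, normal approximation):
z_β = d · √n - z_α
z_β = 0.68 · √118 - 3.090
z_β = 0.68 · 10.863 - 3.090
z_β = 4.296

Power = Φ(z_β) = Φ(4.296) ≈ 1.000

Effect size d = 0.68 is medium by Cohen's convention (0.2/0.5/0.8).

Threshold: power ≥ 0.80 is conventionally adequate.
Power ≈ 1.00 → the study is adequately powered (power ≥ 0.80).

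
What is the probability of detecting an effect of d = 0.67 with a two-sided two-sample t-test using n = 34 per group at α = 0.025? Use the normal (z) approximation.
Power ≈ 0.70

Power calculation (two-sample t-test, normal approximation):
z_β = d · √(n/2) - z_{α/2}
z_β = 0.67 · √(34/2) - 2.241
z_β = 0.67 · 4.123 - 2.241
z_β = 0.521

Power = Φ(z_β) = Φ(0.521) ≈ 0.699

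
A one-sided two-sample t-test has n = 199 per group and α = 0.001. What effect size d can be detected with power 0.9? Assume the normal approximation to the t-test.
d ≈ 0.44

Minimum detectable effect (two-sample t-test, normal approximation):
d = (z_α + z_β) / √(n/2)
d = (3.090 + 1.282) / √(199/2)
d = 4.372 / 9.975
d ≈ 0.44

By Cohen's convention (0.2 small / 0.5 medium / 0.8 large): small effect.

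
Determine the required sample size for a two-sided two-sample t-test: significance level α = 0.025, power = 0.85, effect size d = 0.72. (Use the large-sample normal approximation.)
n = 42 per group

Sample size formula (two-sample t-test, normal approximation):
n = 2 · ((z_{α/2} + z_β) / d)²

z_{α/2} = 2.241 (for α = 0.025, two-sided)
z_β = 1.036 (for power = 0.85)
d = 0.72

n = 2 · ((2.241 + 1.036) / 0.72)²
n = 2 · (4.551)²
n ≈ 41.42
Round up to the next whole number: n = 42 per group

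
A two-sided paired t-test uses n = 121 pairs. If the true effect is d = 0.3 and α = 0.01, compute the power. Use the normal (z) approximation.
Power ≈ 0.77

Power calculation (paired t-test, normal approximation):
z_β = d · √n - z_{α/2}
z_β = 0.3 · √121 - 2.576
z_β = 0.3 · 11.000 - 2.576
z_β = 0.724

Power = Φ(z_β) = Φ(0.724) ≈ 0.766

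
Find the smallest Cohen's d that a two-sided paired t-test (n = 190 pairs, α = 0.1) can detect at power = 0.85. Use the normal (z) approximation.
d ≈ 0.19

Minimum detectable effect (paired t-test, normal approximation):
d = (z_{α/2} + z_β) / √n
d = (1.645 + 1.036) / √190
d = 2.681 / 13.784
d ≈ 0.19

By Cohen's convention (0.2 small / 0.5 medium / 0.8 large): very small effect.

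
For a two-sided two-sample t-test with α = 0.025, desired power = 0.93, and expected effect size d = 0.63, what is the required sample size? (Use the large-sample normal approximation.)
n = 70 per group

Sample size formula (two-sample t-test, normal approximation):
n = 2 · ((z_{α/2} + z_β) / d)²

z_{α/2} = 2.241 (for α = 0.025, two-sided)
z_β = 1.476 (for power = 0.93)
d = 0.63

n = 2 · ((2.241 + 1.476) / 0.63)²
n = 2 · (5.900)²
n ≈ 69.62
Round up to the next whole number: n = 70 per group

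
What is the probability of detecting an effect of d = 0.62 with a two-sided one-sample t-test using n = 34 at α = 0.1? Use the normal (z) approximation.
Power ≈ 0.98

Power calculation (one-sample t-test, normal approximation):
z_β = d · √n - z_{α/2}
z_β = 0.62 · √34 - 1.645
z_β = 0.62 · 5.831 - 1.645
z_β = 1.970

Power = Φ(z_β) = Φ(1.970) ≈ 0.976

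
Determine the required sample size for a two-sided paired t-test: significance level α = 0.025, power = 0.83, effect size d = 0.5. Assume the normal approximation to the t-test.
n = 41 pairs

Sample size formula (paired t-test, normal approximation):
n = ((z_{α/2} + z_β) / d)²

z_{α/2} = 2.241 (for α = 0.025, two-sided)
z_β = 0.954 (for power = 0.83)
d = 0.5

n = ((2.241 + 0.954) / 0.5)²
n = (6.390)²
n ≈ 40.83
Round up to the next whole number: n = 41 pairs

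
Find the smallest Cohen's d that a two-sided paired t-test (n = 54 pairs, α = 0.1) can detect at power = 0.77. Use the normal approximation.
d ≈ 0.32

Minimum detectable effect (paired t-test, normal approximation):
d = (z_{α/2} + z_β) / √n
d = (1.645 + 0.739) / √54
d = 2.384 / 7.348
d ≈ 0.32

By Cohen's convention (0.2 small / 0.5 medium / 0.8 large): small effect.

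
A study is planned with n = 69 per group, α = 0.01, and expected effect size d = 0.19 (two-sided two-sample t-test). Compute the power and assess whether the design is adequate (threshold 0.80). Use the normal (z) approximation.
Power ≈ 0.07; the study is underpowered (power < 0.80)

Power calculation (two-sample t-test, normal approximation):
z_β = d · √(n/2) - z_{α/2}
z_β = 0.19 · √(69/2) - 2.576
z_β = 0.19 · 5.874 - 2.576
z_β = -1.460

Power = Φ(z_β) = Φ(-1.460) ≈ 0.072

Effect size d = 0.19 is very small by Cohen's convention (0.2/0.5/0.8).

Threshold: power ≥ 0.80 is conventionally adequate.
Power ≈ 0.07 → the study is underpowered (power < 0.80).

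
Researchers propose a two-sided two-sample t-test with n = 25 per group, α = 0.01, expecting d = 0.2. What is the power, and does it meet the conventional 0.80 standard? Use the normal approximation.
Power ≈ 0.03; the study is underpowered (power < 0.80)

Power calculation (two-sample t-test, normal approximation):
z_β = d · √(n/2) - z_{α/2}
z_β = 0.2 · √(25/2) - 2.576
z_β = 0.2 · 3.536 - 2.576
z_β = -1.869

Power = Φ(z_β) = Φ(-1.869) ≈ 0.031

Effect size d = 0.2 is small by Cohen's convention (0.2/0.5/0.8).

Threshold: power ≥ 0.80 is conventionally adequate.
Power ≈ 0.03 → the study is underpowered (power < 0.80).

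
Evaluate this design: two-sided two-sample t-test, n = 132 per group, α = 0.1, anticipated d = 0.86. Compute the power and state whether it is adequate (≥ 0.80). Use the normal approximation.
Power ≈ 1.00; the study is adequately powered (power ≥ 0.80)

Power calculation (two-sample t-test, normal approximation):
z_β = d · √(n/2) - z_{α/2}
z_β = 0.86 · √(132/2) - 1.645
z_β = 0.86 · 8.124 - 1.645
z_β = 5.342

Power = Φ(z_β) = Φ(5.342) ≈ 1.000

Effect size d = 0.86 is large by Cohen's convention (0.2/0.5/0.8).

Threshold: power ≥ 0.80 is conventionally adequate.
Power ≈ 1.00 → the study is adequately powered (power ≥ 0.80).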